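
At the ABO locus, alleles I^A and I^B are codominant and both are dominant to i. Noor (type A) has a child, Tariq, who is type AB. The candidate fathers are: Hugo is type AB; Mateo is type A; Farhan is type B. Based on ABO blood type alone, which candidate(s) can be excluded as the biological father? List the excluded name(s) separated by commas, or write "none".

Mateo

A candidate is excluded only if no genotype consistent with his phenotype could produce a type AB child with a type A mother.
Mateo (type A): no genotype consistent with that phenotype can produce a type-AB child with a type-A mother.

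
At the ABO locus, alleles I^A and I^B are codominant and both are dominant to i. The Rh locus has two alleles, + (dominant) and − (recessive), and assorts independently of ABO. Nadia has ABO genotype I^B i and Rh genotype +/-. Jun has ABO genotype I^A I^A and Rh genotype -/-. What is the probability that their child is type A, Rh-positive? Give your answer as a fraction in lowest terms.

ABO cross I^B i × I^A I^A → offspring phenotypes: 1/2 A, 1/2 AB.
Rh cross +/- × -/- → 1/2 Rh+, 1/2 Rh-.
Independent loci: P(type A, Rh-positive) = 1/2 × 1/2 = 1/4.

1/4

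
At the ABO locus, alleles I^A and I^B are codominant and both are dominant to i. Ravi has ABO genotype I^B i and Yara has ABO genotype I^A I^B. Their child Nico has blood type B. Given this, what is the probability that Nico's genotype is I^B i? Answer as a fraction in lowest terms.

1/2

Cross I^B i × I^A I^B → 1/4 I^A I^B, 1/4 I^A i, 1/4 I^B I^B, 1/4 I^B i.
Type-B genotypes among offspring: I^B I^B (1/4), I^B i (1/4); total 1/2.
P(I^B i | type B) = (1/4) / (1/2) = 1/2.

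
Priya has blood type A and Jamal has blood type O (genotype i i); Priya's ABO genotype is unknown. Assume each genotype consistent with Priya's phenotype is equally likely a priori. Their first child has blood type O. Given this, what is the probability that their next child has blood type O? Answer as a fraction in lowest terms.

1/2

Possible genotypes: Priya ∈ {I^A I^A, I^A i}; Jamal ∈ {i i}.
Weight each parental genotype pair by prior × P(type-O child):
  I^A i × i i: posterior weight 1; P(next child type O) = 1/2.
Weighted sum = 1/2.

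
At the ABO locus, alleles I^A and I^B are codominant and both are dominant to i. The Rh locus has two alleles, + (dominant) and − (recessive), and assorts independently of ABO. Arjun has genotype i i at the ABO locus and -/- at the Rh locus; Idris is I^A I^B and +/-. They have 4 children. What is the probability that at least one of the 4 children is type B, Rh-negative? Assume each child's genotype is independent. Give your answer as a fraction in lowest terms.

ABO cross i i × I^A I^B → 1/2 A, 1/2 B.
Rh cross -/- × +/- → 1/2 Rh+, 1/2 Rh-; so P(type B, Rh-negative) = 1/2 × 1/2 = 1/4 per child.
P(none) = (3/4)^4 = 81/256; P(at least one) = 1 − 81/256 = 175/256.

175/256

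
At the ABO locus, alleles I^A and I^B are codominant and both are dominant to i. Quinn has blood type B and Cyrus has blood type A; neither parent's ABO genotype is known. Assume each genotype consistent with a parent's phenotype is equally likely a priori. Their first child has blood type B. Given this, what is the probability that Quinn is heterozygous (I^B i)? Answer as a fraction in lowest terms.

1/3

Possible genotypes: Quinn ∈ {I^B I^B, I^B i}; Cyrus ∈ {I^A I^A, I^A i}.
Weight each parental genotype pair by prior × P(type-B child):
  I^B I^B × I^A i: posterior weight 2/3.
  I^B i × I^A i: posterior weight 1/3.
Sum the posterior weight over pairs where Quinn is I^B i: 1/3.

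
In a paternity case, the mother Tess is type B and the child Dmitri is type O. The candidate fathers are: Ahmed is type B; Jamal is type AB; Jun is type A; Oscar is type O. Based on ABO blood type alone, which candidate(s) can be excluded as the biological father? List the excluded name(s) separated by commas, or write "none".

A candidate is excluded only if no genotype consistent with his phenotype could produce a type O child with a type B mother.
Jamal (type AB): no genotype consistent with that phenotype can produce a type-O child with a type-B mother.

Jamal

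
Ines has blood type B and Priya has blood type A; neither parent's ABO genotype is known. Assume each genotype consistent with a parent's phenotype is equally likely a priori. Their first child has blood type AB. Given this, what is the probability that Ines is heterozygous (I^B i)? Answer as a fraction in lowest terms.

Possible genotypes: Ines ∈ {I^B I^B, I^B i}; Priya ∈ {I^A I^A, I^A i}.
Weight each parental genotype pair by prior × P(type-AB child):
  I^B I^B × I^A I^A: posterior weight 4/9.
  I^B I^B × I^A i: posterior weight 2/9.
  I^B i × I^A I^A: posterior weight 2/9.
  I^B i × I^A i: posterior weight 1/9.
Sum the posterior weight over pairs where Ines is I^B i: 1/3.

1/3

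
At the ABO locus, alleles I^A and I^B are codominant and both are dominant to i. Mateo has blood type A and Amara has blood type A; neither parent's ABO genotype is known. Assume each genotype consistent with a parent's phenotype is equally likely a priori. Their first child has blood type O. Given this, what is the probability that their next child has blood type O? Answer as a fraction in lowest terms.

Possible genotypes: Mateo ∈ {I^A I^A, I^A i}; Amara ∈ {I^A I^A, I^A i}.
Weight each parental genotype pair by prior × P(type-O child):
  I^A i × I^A i: posterior weight 1; P(next child type O) = 1/4.
Weighted sum = 1/4.

1/4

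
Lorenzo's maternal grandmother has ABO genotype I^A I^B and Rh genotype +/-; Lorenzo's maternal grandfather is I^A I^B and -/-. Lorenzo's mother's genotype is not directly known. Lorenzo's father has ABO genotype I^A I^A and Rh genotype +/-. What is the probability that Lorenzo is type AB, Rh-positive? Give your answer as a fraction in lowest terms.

Lorenzo's mother's ABO genotype from I^A I^B × I^A I^B: 1/4 I^A I^A, 1/2 I^A I^B, 1/4 I^B I^B.
Crossing each possibility with the father I^A I^A and summing P(type AB): 1/4·0 + 1/2·1/2 + 1/4·1 = 1/2.
Similarly for Rh via the mother's Rh distribution: P(Rh+) = 5/8.
Independent loci: 1/2 × 5/8 = 5/16.

5/16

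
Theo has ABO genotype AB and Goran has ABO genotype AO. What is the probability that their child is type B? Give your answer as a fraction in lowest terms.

1/4

ABO cross AB × AO → offspring phenotypes: 1/2 A, 1/4 B, 1/4 AB.
So P(type B) = 1/4.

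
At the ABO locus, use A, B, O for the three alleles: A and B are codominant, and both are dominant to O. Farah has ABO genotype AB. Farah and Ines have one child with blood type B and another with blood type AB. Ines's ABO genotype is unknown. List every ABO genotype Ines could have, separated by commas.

For each candidate genotype of Ines, check whether crossing it with AB can produce every observed child phenotype.
  AA → possible child types {A, AB} ✗
  AB → possible child types {A, B, AB} ✓
  AO → possible child types {A, B, AB} ✓
  BB → possible child types {B, AB} ✓
  BO → possible child types {A, B, AB} ✓
  OO → possible child types {A, B} ✗

AB, AO, BB, BO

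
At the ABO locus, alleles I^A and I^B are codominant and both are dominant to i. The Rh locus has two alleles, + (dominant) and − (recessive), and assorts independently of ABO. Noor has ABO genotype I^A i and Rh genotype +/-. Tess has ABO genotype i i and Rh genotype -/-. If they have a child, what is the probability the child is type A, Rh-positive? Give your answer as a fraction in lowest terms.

ABO cross I^A i × i i → offspring phenotypes: 1/2 O, 1/2 A.
Rh cross +/- × -/- → 1/2 Rh+, 1/2 Rh-.
Independent loci: P(type A, Rh-positive) = 1/2 × 1/2 = 1/4.

1/4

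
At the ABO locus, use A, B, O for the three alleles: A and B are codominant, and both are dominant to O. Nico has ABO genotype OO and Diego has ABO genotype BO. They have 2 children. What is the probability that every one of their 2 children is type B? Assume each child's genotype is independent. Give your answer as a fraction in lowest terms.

1/4

ABO cross OO × BO → 1/2 O, 1/2 B.
So P(type B) = 1/2 per child.
All 2 independent: (1/2)^2 = 1/4.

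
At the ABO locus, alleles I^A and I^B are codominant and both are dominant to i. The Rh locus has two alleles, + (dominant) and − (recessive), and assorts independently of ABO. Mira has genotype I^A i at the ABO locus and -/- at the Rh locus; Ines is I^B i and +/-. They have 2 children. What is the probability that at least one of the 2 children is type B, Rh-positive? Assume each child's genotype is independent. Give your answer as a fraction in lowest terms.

ABO cross I^A i × I^B i → 1/4 O, 1/4 A, 1/4 B, 1/4 AB.
Rh cross -/- × +/- → 1/2 Rh+, 1/2 Rh-; so P(type B, Rh-positive) = 1/4 × 1/2 = 1/8 per child.
P(none) = (7/8)^2 = 49/64; P(at least one) = 1 − 49/64 = 15/64.

15/64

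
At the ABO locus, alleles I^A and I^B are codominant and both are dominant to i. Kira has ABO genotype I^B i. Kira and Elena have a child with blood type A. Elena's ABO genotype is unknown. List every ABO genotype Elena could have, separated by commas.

For each candidate genotype of Elena, check whether crossing it with I^B i can produce every observed child phenotype.
  I^A I^A → possible child types {A, AB} ✓
  I^A I^B → possible child types {A, B, AB} ✓
  I^A i → possible child types {O, A, B, AB} ✓
  I^B I^B → possible child types {B} ✗
  I^B i → possible child types {O, B} ✗
  i i → possible child types {O, B} ✗

I^A I^A, I^A I^B, I^A i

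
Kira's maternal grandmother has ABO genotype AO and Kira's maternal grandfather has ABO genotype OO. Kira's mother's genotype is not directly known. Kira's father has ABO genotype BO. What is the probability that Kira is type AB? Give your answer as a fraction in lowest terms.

Kira's mother's ABO genotype from AO × OO: 1/2 AO, 1/2 OO.
Crossing each possibility with the father BO and summing P(type AB): 1/2·1/4 + 1/2·0 = 1/8.

1/8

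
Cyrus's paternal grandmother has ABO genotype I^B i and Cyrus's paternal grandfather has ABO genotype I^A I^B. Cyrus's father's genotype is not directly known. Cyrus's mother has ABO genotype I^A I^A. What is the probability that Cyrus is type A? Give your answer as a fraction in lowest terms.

Cyrus's father's ABO genotype from I^B i × I^A I^B: 1/4 I^A I^B, 1/4 I^A i, 1/4 I^B I^B, 1/4 I^B i.
Crossing each possibility with the mother I^A I^A and summing P(type A): 1/4·1/2 + 1/4·1 + 1/4·0 + 1/4·1/2 = 1/2.

1/2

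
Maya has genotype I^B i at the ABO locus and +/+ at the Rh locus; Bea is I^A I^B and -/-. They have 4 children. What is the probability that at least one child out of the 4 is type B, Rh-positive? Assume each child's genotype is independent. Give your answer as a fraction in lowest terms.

ABO cross I^B i × I^A I^B → 1/4 A, 1/2 B, 1/4 AB.
Rh cross +/+ × -/- → 1 Rh+; so P(type B, Rh-positive) = 1/2 × 1 = 1/2 per child.
P(none) = (1/2)^4 = 1/16; P(at least one) = 1 − 1/16 = 15/16.

15/16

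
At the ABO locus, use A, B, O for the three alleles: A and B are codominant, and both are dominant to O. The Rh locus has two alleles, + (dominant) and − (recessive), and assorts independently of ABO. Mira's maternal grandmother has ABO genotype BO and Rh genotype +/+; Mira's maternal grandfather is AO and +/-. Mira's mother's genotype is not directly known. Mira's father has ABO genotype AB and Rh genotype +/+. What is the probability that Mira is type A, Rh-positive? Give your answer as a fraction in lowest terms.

Mira's mother's ABO genotype from BO × AO: 1/4 AB, 1/4 AO, 1/4 BO, 1/4 OO.
Crossing each possibility with the father AB and summing P(type A): 1/4·1/4 + 1/4·1/2 + 1/4·1/4 + 1/4·1/2 = 3/8.
Similarly for Rh via the mother's Rh distribution: P(Rh+) = 1.
Independent loci: 3/8 × 1 = 3/8.

3/8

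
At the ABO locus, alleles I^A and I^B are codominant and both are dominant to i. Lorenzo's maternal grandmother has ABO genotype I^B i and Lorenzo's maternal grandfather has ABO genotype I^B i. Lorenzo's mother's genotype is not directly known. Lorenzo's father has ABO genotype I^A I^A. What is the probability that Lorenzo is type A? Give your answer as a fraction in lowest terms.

Lorenzo's mother's ABO genotype from I^B i × I^B i: 1/4 I^B I^B, 1/2 I^B i, 1/4 i i.
Crossing each possibility with the father I^A I^A and summing P(type A): 1/4·0 + 1/2·1/2 + 1/4·1 = 1/2.

1/2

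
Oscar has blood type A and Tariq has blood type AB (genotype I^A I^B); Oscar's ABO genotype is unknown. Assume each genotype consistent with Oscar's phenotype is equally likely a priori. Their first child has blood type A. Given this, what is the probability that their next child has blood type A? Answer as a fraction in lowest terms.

Possible genotypes: Oscar ∈ {I^A I^A, I^A i}; Tariq ∈ {I^A I^B}.
Weight each parental genotype pair by prior × P(type-A child):
  I^A I^A × I^A I^B: posterior weight 1/2; P(next child type A) = 1/2.
  I^A i × I^A I^B: posterior weight 1/2; P(next child type A) = 1/2.
Weighted sum = 1/2.

1/2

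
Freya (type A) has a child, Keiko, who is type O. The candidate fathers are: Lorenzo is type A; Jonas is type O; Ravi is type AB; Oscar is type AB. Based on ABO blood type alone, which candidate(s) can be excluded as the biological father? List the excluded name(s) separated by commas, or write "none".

Ravi, Oscar

A candidate is excluded only if no genotype consistent with his phenotype could produce a type O child with a type A mother.
Ravi (type AB): no genotype consistent with that phenotype can produce a type-O child with a type-A mother.
Oscar (type AB): no genotype consistent with that phenotype can produce a type-O child with a type-A mother.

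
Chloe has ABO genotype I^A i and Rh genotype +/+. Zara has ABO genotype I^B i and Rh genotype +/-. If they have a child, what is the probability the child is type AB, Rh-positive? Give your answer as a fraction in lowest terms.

ABO cross I^A i × I^B i → offspring phenotypes: 1/4 O, 1/4 A, 1/4 B, 1/4 AB.
Rh cross +/+ × +/- → 1 Rh+.
Independent loci: P(type AB, Rh-positive) = 1/4 × 1 = 1/4.

1/4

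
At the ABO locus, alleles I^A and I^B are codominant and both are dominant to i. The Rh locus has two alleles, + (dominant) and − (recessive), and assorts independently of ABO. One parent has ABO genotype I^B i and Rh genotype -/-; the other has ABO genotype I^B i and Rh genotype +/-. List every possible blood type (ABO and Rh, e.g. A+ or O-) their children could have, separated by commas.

O+, O-, B+, B-

Gametes from I^B i × I^B i give offspring ABO genotypes I^B I^B, I^B i, i i, i.e. phenotypes O, B.
Rh cross -/- × +/- → phenotypes Rh+, Rh-.
Combining independently: O+, O-, B+, B-.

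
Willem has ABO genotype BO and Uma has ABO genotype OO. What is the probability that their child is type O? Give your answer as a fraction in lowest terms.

1/2

ABO cross BO × OO → offspring phenotypes: 1/2 O, 1/2 B.
So P(type O) = 1/2.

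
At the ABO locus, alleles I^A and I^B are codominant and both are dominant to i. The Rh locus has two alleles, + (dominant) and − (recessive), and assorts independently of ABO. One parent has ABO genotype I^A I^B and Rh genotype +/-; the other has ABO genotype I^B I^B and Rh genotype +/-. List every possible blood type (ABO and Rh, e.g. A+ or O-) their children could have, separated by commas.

Gametes from I^A I^B × I^B I^B give offspring ABO genotypes I^A I^B, I^B I^B, i.e. phenotypes B, AB.
Rh cross +/- × +/- → phenotypes Rh+, Rh-.
Combining independently: B+, B-, AB+, AB-.

B+, B-, AB+, AB-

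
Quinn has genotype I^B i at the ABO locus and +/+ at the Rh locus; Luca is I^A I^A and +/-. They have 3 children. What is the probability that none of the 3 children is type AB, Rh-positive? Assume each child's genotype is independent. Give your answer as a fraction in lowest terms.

ABO cross I^B i × I^A I^A → 1/2 A, 1/2 AB.
Rh cross +/+ × +/- → 1 Rh+; so P(type AB, Rh-positive) = 1/2 × 1 = 1/2 per child.
P(not type AB, Rh-positive) = 1/2 for one child; (1/2)^3 = 1/8.

1/8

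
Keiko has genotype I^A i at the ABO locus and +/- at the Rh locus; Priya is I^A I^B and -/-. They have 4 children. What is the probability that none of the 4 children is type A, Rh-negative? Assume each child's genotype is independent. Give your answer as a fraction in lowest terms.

ABO cross I^A i × I^A I^B → 1/2 A, 1/4 B, 1/4 AB.
Rh cross +/- × -/- → 1/2 Rh+, 1/2 Rh-; so P(type A, Rh-negative) = 1/2 × 1/2 = 1/4 per child.
P(not type A, Rh-negative) = 3/4 for one child; (3/4)^4 = 81/256.

81/256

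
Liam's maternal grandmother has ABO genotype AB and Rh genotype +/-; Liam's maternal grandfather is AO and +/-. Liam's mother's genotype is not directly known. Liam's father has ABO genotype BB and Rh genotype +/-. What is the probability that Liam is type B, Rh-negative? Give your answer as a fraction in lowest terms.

Liam's mother's ABO genotype from AB × AO: 1/4 AA, 1/4 AB, 1/4 AO, 1/4 BO.
Crossing each possibility with the father BB and summing P(type B): 1/4·0 + 1/4·1/2 + 1/4·1/2 + 1/4·1 = 1/2.
Similarly for Rh via the mother's Rh distribution: P(Rh-) = 1/4.
Independent loci: 1/2 × 1/4 = 1/8.

1/8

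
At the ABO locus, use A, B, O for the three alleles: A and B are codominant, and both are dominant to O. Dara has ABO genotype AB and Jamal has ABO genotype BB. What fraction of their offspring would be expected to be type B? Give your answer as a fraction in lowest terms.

1/2

ABO cross AB × BB → offspring phenotypes: 1/2 B, 1/2 AB.
So P(type B) = 1/2.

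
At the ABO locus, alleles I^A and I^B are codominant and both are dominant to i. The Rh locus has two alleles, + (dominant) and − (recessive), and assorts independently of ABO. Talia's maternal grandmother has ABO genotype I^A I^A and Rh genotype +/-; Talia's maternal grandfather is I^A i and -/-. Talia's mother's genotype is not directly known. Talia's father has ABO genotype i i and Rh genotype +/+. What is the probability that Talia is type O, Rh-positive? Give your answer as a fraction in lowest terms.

Talia's mother's ABO genotype from I^A I^A × I^A i: 1/2 I^A I^A, 1/2 I^A i.
Crossing each possibility with the father i i and summing P(type O): 1/2·0 + 1/2·1/2 = 1/4.
Similarly for Rh via the mother's Rh distribution: P(Rh+) = 1.
Independent loci: 1/4 × 1 = 1/4.

1/4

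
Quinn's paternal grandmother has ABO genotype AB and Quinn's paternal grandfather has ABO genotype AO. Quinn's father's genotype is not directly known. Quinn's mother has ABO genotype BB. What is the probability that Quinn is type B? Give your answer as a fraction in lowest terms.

Quinn's father's ABO genotype from AB × AO: 1/4 AA, 1/4 AB, 1/4 AO, 1/4 BO.
Crossing each possibility with the mother BB and summing P(type B): 1/4·0 + 1/4·1/2 + 1/4·1/2 + 1/4·1 = 1/2.

1/2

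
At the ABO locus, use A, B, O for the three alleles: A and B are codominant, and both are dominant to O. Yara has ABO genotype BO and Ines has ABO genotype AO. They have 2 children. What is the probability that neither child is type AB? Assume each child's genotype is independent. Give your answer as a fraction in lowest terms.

9/16

ABO cross BO × AO → 1/4 O, 1/4 A, 1/4 B, 1/4 AB.
So P(type AB) = 1/4 per child.
P(not type AB) = 3/4 for one child; (3/4)^2 = 9/16.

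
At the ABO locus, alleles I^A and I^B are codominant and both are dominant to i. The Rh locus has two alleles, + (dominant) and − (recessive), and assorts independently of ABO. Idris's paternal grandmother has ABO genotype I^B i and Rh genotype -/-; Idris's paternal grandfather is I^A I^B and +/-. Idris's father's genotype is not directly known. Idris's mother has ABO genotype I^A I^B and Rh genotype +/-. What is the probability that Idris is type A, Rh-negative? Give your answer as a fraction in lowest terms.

3/32

Idris's father's ABO genotype from I^B i × I^A I^B: 1/4 I^A I^B, 1/4 I^A i, 1/4 I^B I^B, 1/4 I^B i.
Crossing each possibility with the mother I^A I^B and summing P(type A): 1/4·1/4 + 1/4·1/2 + 1/4·0 + 1/4·1/4 = 1/4.
Similarly for Rh via the father's Rh distribution: P(Rh-) = 3/8.
Independent loci: 1/4 × 3/8 = 3/32.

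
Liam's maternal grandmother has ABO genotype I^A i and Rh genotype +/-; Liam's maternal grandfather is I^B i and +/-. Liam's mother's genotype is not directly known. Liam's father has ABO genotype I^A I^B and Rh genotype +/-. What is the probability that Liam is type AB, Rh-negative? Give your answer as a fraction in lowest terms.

1/16

Liam's mother's ABO genotype from I^A i × I^B i: 1/4 I^A I^B, 1/4 I^A i, 1/4 I^B i, 1/4 i i.
Crossing each possibility with the father I^A I^B and summing P(type AB): 1/4·1/2 + 1/4·1/4 + 1/4·1/4 + 1/4·0 = 1/4.
Similarly for Rh via the mother's Rh distribution: P(Rh-) = 1/4.
Independent loci: 1/4 × 1/4 = 1/16.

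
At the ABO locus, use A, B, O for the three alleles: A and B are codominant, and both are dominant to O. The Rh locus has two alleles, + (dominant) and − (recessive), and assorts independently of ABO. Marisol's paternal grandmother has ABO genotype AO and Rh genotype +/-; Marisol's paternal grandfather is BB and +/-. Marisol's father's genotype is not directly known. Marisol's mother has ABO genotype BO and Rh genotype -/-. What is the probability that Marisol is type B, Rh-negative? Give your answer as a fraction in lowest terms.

5/16

Marisol's father's ABO genotype from AO × BB: 1/2 AB, 1/2 BO.
Crossing each possibility with the mother BO and summing P(type B): 1/2·1/2 + 1/2·3/4 = 5/8.
Similarly for Rh via the father's Rh distribution: P(Rh-) = 1/2.
Independent loci: 5/8 × 1/2 = 5/16.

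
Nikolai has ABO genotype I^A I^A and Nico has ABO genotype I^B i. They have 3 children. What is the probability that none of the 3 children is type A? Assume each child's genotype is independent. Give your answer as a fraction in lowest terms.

1/8

ABO cross I^A I^A × I^B i → 1/2 A, 1/2 AB.
So P(type A) = 1/2 per child.
P(not type A) = 1/2 for one child; (1/2)^3 = 1/8.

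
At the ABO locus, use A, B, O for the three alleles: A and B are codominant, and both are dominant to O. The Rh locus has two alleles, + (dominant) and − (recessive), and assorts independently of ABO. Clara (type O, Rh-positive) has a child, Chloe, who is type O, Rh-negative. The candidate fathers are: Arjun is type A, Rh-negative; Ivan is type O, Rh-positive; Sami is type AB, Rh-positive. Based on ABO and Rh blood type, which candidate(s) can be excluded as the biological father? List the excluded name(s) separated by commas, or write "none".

Sami

A candidate is excluded only if no genotype consistent with his phenotype could produce a type O, Rh-negative child with a type O, Rh-positive mother.
Sami (type AB, Rh+): no genotype consistent with that phenotype can produce a type-O Rh- child with a type-O mother.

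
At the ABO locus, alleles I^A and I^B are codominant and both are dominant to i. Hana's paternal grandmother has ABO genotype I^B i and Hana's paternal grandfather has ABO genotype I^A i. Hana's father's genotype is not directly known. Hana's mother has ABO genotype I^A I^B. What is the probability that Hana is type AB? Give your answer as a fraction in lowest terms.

Hana's father's ABO genotype from I^B i × I^A i: 1/4 I^A I^B, 1/4 I^A i, 1/4 I^B i, 1/4 i i.
Crossing each possibility with the mother I^A I^B and summing P(type AB): 1/4·1/2 + 1/4·1/4 + 1/4·1/4 + 1/4·0 = 1/4.

1/4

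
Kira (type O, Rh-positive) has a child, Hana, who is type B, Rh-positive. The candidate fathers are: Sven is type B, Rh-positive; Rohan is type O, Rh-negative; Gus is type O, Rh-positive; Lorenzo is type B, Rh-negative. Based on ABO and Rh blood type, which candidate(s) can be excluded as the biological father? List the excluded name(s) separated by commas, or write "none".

A candidate is excluded only if no genotype consistent with his phenotype could produce a type B, Rh-positive child with a type O, Rh-positive mother.
Rohan (type O, Rh-): no genotype consistent with that phenotype can produce a type-B Rh+ child with a type-O mother.
Gus (type O, Rh+): no genotype consistent with that phenotype can produce a type-B Rh+ child with a type-O mother.

Rohan, Gus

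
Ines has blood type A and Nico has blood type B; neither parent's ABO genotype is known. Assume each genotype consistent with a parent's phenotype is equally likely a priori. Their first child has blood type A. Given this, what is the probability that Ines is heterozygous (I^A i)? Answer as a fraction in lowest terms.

Possible genotypes: Ines ∈ {I^A I^A, I^A i}; Nico ∈ {I^B I^B, I^B i}.
Weight each parental genotype pair by prior × P(type-A child):
  I^A I^A × I^B i: posterior weight 2/3.
  I^A i × I^B i: posterior weight 1/3.
Sum the posterior weight over pairs where Ines is I^A i: 1/3.

1/3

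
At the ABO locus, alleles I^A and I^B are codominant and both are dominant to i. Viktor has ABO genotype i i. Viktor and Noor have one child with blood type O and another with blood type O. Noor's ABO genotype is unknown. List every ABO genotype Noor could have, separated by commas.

I^A i, I^B i, i i

For each candidate genotype of Noor, check whether crossing it with i i can produce every observed child phenotype.
  I^A I^A → possible child types {A} ✗
  I^A I^B → possible child types {A, B} ✗
  I^A i → possible child types {O, A} ✓
  I^B I^B → possible child types {B} ✗
  I^B i → possible child types {O, B} ✓
  i i → possible child types {O} ✓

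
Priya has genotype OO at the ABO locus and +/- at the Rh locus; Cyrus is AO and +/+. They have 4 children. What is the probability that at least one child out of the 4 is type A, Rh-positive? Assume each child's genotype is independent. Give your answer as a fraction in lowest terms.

ABO cross OO × AO → 1/2 O, 1/2 A.
Rh cross +/- × +/+ → 1 Rh+; so P(type A, Rh-positive) = 1/2 × 1 = 1/2 per child.
P(none) = (1/2)^4 = 1/16; P(at least one) = 1 − 1/16 = 15/16.

15/16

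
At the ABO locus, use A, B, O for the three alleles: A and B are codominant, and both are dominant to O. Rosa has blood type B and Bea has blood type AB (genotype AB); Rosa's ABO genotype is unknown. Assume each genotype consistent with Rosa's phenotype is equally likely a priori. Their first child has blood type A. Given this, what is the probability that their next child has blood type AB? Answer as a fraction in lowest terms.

1/4

Possible genotypes: Rosa ∈ {BB, BO}; Bea ∈ {AB}.
Weight each parental genotype pair by prior × P(type-A child):
  BO × AB: posterior weight 1; P(next child type AB) = 1/4.
Weighted sum = 1/4.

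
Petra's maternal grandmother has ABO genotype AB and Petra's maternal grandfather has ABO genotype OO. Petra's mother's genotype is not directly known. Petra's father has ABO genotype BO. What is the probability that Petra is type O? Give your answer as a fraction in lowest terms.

1/4

Petra's mother's ABO genotype from AB × OO: 1/2 AO, 1/2 BO.
Crossing each possibility with the father BO and summing P(type O): 1/2·1/4 + 1/2·1/4 = 1/4.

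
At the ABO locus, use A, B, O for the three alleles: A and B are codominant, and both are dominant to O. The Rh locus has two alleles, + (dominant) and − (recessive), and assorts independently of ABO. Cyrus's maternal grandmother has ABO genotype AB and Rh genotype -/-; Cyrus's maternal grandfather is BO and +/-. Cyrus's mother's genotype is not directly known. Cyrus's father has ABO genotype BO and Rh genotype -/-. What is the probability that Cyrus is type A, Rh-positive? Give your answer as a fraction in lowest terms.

Cyrus's mother's ABO genotype from AB × BO: 1/4 AB, 1/4 AO, 1/4 BB, 1/4 BO.
Crossing each possibility with the father BO and summing P(type A): 1/4·1/4 + 1/4·1/4 + 1/4·0 + 1/4·0 = 1/8.
Similarly for Rh via the mother's Rh distribution: P(Rh+) = 1/4.
Independent loci: 1/8 × 1/4 = 1/32.

1/32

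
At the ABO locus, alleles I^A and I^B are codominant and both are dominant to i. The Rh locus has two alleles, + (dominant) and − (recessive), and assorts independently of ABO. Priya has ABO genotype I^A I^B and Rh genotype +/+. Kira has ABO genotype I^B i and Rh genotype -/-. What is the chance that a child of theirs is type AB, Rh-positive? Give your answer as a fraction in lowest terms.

1/4

ABO cross I^A I^B × I^B i → offspring phenotypes: 1/4 A, 1/2 B, 1/4 AB.
Rh cross +/+ × -/- → 1 Rh+.
Independent loci: P(type AB, Rh-positive) = 1/4 × 1 = 1/4.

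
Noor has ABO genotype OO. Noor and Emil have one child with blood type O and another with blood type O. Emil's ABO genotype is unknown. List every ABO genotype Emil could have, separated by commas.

For each candidate genotype of Emil, check whether crossing it with OO can produce every observed child phenotype.
  AA → possible child types {A} ✗
  AB → possible child types {A, B} ✗
  AO → possible child types {O, A} ✓
  BB → possible child types {B} ✗
  BO → possible child types {O, B} ✓
  OO → possible child types {O} ✓

AO, BO, OO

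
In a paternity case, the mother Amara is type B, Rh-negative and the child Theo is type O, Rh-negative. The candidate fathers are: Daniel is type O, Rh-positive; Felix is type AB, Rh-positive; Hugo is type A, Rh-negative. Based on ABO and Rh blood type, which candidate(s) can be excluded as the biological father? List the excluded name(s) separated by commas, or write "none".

A candidate is excluded only if no genotype consistent with his phenotype could produce a type O, Rh-negative child with a type B, Rh-negative mother.
Felix (type AB, Rh+): no genotype consistent with that phenotype can produce a type-O Rh- child with a type-B mother.

Felix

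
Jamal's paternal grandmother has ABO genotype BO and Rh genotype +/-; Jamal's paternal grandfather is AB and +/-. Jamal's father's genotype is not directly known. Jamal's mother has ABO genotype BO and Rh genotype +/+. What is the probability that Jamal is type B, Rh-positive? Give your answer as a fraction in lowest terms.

5/8

Jamal's father's ABO genotype from BO × AB: 1/4 AB, 1/4 AO, 1/4 BB, 1/4 BO.
Crossing each possibility with the mother BO and summing P(type B): 1/4·1/2 + 1/4·1/4 + 1/4·1 + 1/4·3/4 = 5/8.
Similarly for Rh via the father's Rh distribution: P(Rh+) = 1.
Independent loci: 5/8 × 1 = 5/8.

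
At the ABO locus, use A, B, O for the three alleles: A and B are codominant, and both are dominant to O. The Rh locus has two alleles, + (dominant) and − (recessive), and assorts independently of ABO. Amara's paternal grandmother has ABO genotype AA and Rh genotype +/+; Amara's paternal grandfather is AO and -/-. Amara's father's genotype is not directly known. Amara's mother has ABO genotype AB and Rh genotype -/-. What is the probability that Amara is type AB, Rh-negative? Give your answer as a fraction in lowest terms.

Amara's father's ABO genotype from AA × AO: 1/2 AA, 1/2 AO.
Crossing each possibility with the mother AB and summing P(type AB): 1/2·1/2 + 1/2·1/4 = 3/8.
Similarly for Rh via the father's Rh distribution: P(Rh-) = 1/2.
Independent loci: 3/8 × 1/2 = 3/16.

3/16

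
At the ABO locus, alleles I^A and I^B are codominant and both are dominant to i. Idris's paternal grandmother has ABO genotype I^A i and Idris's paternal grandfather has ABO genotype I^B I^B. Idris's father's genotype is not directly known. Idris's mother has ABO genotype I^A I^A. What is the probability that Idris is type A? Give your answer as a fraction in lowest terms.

1/2

Idris's father's ABO genotype from I^A i × I^B I^B: 1/2 I^A I^B, 1/2 I^B i.
Crossing each possibility with the mother I^A I^A and summing P(type A): 1/2·1/2 + 1/2·1/2 = 1/2.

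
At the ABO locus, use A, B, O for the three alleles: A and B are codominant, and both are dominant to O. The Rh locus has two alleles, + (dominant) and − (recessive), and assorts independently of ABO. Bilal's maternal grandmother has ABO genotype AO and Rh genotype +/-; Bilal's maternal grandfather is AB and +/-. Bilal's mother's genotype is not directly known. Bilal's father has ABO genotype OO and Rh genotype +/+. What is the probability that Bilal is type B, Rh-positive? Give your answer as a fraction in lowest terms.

Bilal's mother's ABO genotype from AO × AB: 1/4 AA, 1/4 AB, 1/4 AO, 1/4 BO.
Crossing each possibility with the father OO and summing P(type B): 1/4·0 + 1/4·1/2 + 1/4·0 + 1/4·1/2 = 1/4.
Similarly for Rh via the mother's Rh distribution: P(Rh+) = 1.
Independent loci: 1/4 × 1 = 1/4.

1/4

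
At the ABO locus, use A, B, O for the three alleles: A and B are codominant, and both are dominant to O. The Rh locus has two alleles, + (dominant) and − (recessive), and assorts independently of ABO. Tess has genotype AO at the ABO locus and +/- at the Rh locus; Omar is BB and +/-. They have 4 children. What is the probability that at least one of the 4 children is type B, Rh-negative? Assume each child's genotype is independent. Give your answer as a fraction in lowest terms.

1695/4096

ABO cross AO × BB → 1/2 B, 1/2 AB.
Rh cross +/- × +/- → 3/4 Rh+, 1/4 Rh-; so P(type B, Rh-negative) = 1/2 × 1/4 = 1/8 per child.
P(none) = (7/8)^4 = 2401/4096; P(at least one) = 1 − 2401/4096 = 1695/4096.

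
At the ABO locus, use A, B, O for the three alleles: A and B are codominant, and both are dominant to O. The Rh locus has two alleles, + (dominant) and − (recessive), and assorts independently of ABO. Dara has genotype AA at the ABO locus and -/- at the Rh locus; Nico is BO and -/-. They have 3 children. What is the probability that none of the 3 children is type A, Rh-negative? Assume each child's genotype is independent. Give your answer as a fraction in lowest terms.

ABO cross AA × BO → 1/2 A, 1/2 AB.
Rh cross -/- × -/- → 1 Rh-; so P(type A, Rh-negative) = 1/2 × 1 = 1/2 per child.
P(not type A, Rh-negative) = 1/2 for one child; (1/2)^3 = 1/8.

1/8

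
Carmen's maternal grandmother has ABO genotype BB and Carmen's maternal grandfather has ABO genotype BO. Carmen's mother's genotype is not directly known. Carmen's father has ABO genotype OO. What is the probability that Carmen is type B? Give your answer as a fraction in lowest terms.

3/4

Carmen's mother's ABO genotype from BB × BO: 1/2 BB, 1/2 BO.
Crossing each possibility with the father OO and summing P(type B): 1/2·1 + 1/2·1/2 = 3/4.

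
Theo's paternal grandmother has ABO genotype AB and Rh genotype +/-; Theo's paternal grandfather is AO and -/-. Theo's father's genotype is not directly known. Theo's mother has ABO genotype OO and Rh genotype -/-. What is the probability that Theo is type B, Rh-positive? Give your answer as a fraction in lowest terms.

Theo's father's ABO genotype from AB × AO: 1/4 AA, 1/4 AB, 1/4 AO, 1/4 BO.
Crossing each possibility with the mother OO and summing P(type B): 1/4·0 + 1/4·1/2 + 1/4·0 + 1/4·1/2 = 1/4.
Similarly for Rh via the father's Rh distribution: P(Rh+) = 1/4.
Independent loci: 1/4 × 1/4 = 1/16.

1/16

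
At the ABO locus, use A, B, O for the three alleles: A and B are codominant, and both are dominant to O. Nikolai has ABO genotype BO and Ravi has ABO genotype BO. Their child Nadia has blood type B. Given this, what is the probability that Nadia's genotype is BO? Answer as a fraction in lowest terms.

2/3

Cross BO × BO → 1/4 BB, 1/2 BO, 1/4 OO.
Type-B genotypes among offspring: BB (1/4), BO (1/2); total 3/4.
P(BO | type B) = (1/2) / (3/4) = 2/3.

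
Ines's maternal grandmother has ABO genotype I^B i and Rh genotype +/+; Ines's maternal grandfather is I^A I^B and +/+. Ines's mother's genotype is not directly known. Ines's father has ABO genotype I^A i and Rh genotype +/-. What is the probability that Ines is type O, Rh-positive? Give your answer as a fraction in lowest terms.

Ines's mother's ABO genotype from I^B i × I^A I^B: 1/4 I^A I^B, 1/4 I^A i, 1/4 I^B I^B, 1/4 I^B i.
Crossing each possibility with the father I^A i and summing P(type O): 1/4·0 + 1/4·1/4 + 1/4·0 + 1/4·1/4 = 1/8.
Similarly for Rh via the mother's Rh distribution: P(Rh+) = 1.
Independent loci: 1/8 × 1 = 1/8.

1/8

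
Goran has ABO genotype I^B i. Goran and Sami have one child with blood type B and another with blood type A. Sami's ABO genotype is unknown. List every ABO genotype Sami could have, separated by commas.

I^A I^B, I^A i

For each candidate genotype of Sami, check whether crossing it with I^B i can produce every observed child phenotype.
  I^A I^A → possible child types {A, AB} ✗
  I^A I^B → possible child types {A, B, AB} ✓
  I^A i → possible child types {O, A, B, AB} ✓
  I^B I^B → possible child types {B} ✗
  I^B i → possible child types {O, B} ✗
  i i → possible child types {O, B} ✗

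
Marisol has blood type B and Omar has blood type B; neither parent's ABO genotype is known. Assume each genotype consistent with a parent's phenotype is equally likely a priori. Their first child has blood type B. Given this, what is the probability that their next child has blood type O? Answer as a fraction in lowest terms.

Possible genotypes: Marisol ∈ {BB, BO}; Omar ∈ {BB, BO}.
Weight each parental genotype pair by prior × P(type-B child):
  BB × BB: posterior weight 4/15; P(next child type O) = 0.
  BB × BO: posterior weight 4/15; P(next child type O) = 0.
  BO × BB: posterior weight 4/15; P(next child type O) = 0.
  BO × BO: posterior weight 1/5; P(next child type O) = 1/4.
Weighted sum = 1/20.

1/20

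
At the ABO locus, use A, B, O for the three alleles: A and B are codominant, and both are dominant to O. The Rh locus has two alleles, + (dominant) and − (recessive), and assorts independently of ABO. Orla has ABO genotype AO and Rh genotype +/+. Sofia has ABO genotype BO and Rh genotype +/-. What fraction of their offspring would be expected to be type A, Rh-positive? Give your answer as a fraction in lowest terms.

ABO cross AO × BO → offspring phenotypes: 1/4 O, 1/4 A, 1/4 B, 1/4 AB.
Rh cross +/+ × +/- → 1 Rh+.
Independent loci: P(type A, Rh-positive) = 1/4 × 1 = 1/4.

1/4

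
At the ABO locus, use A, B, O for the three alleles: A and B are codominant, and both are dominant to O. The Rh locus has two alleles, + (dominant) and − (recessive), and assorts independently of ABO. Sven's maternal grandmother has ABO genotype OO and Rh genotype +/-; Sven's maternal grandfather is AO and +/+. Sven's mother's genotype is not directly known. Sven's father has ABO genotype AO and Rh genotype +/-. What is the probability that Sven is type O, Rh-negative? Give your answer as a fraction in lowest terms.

Sven's mother's ABO genotype from OO × AO: 1/2 AO, 1/2 OO.
Crossing each possibility with the father AO and summing P(type O): 1/2·1/4 + 1/2·1/2 = 3/8.
Similarly for Rh via the mother's Rh distribution: P(Rh-) = 1/8.
Independent loci: 3/8 × 1/8 = 3/64.

3/64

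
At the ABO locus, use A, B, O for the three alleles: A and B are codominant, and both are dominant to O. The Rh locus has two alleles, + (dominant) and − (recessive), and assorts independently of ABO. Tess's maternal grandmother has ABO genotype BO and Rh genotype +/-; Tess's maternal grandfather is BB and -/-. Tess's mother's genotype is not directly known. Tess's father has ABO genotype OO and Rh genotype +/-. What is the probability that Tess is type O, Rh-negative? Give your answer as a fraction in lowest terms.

Tess's mother's ABO genotype from BO × BB: 1/2 BB, 1/2 BO.
Crossing each possibility with the father OO and summing P(type O): 1/2·0 + 1/2·1/2 = 1/4.
Similarly for Rh via the mother's Rh distribution: P(Rh-) = 3/8.
Independent loci: 1/4 × 3/8 = 3/32.

3/32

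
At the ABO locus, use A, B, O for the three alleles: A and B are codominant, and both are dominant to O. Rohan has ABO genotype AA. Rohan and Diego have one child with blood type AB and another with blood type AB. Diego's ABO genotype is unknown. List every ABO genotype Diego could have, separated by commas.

AB, BB, BO

For each candidate genotype of Diego, check whether crossing it with AA can produce every observed child phenotype.
  AA → possible child types {A} ✗
  AB → possible child types {A, AB} ✓
  AO → possible child types {A} ✗
  BB → possible child types {AB} ✓
  BO → possible child types {A, AB} ✓
  OO → possible child types {A} ✗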